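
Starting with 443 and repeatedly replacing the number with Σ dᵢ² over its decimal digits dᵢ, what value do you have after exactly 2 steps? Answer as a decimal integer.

443 → 4² + 4² + 3² = 41
41 → 4² + 1² = 17

17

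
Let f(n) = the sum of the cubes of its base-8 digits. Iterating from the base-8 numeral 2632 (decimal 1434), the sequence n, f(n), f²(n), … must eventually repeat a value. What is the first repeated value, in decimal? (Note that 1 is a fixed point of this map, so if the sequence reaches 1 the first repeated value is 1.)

559

1434 = (2,6,3,2)_8 → 2³ + 6³ + 3³ + 2³ = 259
259 = (4,0,3)_8 → 4³ + 0³ + 3³ = 91
91 = (1,3,3)_8 → 1³ + 3³ + 3³ = 55
55 = (6,7)_8 → 6³ + 7³ = 559
559 = (1,0,5,7)_8 → 1³ + 0³ + 5³ + 7³ = 469
469 = (7,2,5)_8 → 7³ + 2³ + 5³ = 476
476 = (7,3,4)_8 → 7³ + 3³ + 4³ = 434
434 = (6,6,2)_8 → 6³ + 6³ + 2³ = 440
440 = (6,7,0)_8 → 6³ + 7³ + 0³ = 559  — 559 already appeared earlier.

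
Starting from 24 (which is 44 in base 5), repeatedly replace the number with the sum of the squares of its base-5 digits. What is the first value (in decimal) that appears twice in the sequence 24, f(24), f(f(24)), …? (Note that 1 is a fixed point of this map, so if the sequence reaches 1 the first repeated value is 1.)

4

24 = (4,4)_5 → 4² + 4² = 32
32 = (1,1,2)_5 → 1² + 1² + 2² = 6
6 = (1,1)_5 → 1² + 1² = 2
2 = (2)_5 → 2² = 4
4 = (4)_5 → 4² = 16
16 = (3,1)_5 → 3² + 1² = 10
10 = (2,0)_5 → 2² + 0² = 4  — 4 already appeared earlier.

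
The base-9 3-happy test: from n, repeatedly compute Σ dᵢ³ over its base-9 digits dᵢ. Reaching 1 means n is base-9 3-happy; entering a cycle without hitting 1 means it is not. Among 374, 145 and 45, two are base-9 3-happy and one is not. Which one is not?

374

374: 374 → 314 → 882 → 514 → 244 → 28 → 28  — repeats 28 (not base-9 3-happy)
145: 145 → 345 → 99 → 9 → 1  — reaches 1 (base-9 3-happy)
45: 45 → 125 → 577 → 345 → 99 → 9 → 1  — reaches 1 (base-9 3-happy)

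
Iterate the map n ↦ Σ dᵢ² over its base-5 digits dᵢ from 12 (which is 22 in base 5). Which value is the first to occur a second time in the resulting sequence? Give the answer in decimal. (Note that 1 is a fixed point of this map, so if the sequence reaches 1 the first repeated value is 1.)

10

12 = (2,2)_5 → 2² + 2² = 8
8 = (1,3)_5 → 1² + 3² = 10
10 = (2,0)_5 → 2² + 0² = 4
4 = (4)_5 → 4² = 16
16 = (3,1)_5 → 3² + 1² = 10  — 10 already appeared earlier.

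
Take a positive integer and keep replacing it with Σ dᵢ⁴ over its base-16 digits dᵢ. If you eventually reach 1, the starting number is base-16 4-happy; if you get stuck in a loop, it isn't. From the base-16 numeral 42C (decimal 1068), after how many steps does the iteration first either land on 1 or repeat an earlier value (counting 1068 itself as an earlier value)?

7

1068 = (4,2,12)_16 → 4⁴ + 2⁴ + 12⁴ = 21008
21008 = (5,2,1,0)_16 → 5⁴ + 2⁴ + 1⁴ + 0⁴ = 642
642 = (2,8,2)_16 → 2⁴ + 8⁴ + 2⁴ = 4128
4128 = (1,0,2,0)_16 → 1⁴ + 0⁴ + 2⁴ + 0⁴ = 17
17 = (1,1)_16 → 1⁴ + 1⁴ = 2
2 = (2)_16 → 2⁴ = 16
16 = (1,0)_16 → 1⁴ + 0⁴ = 1  — reached 1.
That took 7 steps.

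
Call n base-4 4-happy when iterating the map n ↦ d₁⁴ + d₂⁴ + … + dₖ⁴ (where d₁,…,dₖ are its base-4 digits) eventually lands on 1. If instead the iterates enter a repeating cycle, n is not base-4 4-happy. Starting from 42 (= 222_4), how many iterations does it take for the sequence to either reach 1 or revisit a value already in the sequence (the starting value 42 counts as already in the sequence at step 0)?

4

42 = (2,2,2)_4 → 48
48 = (3,0,0)_4 → 81
81 = (1,1,0,1)_4 → 3
3 = (3)_4 → 81  — 81 repeats.
That took 4 steps.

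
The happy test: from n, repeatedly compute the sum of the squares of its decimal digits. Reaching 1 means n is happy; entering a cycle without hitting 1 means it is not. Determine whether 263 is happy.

happy

263 → 2² + 6² + 3² = 4 + 36 + 9 = 49
49 → 4² + 9² = 16 + 81 = 97
97 → 9² + 7² = 81 + 49 = 130
130 → 1² + 3² + 0² = 1 + 9 + 0 = 10
10 → 1² + 0² = 1 + 0 = 1  — reached 1.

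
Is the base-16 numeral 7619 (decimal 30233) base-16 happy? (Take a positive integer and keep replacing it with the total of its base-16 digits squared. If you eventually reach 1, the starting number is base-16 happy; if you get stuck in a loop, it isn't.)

base-16 happy

30233 = (7,6,1,9)_16 → 167
167 = (10,7)_16 → 149
149 = (9,5)_16 → 106
106 = (6,10)_16 → 136
136 = (8,8)_16 → 128
128 = (8,0)_16 → 64
64 = (4,0)_16 → 16
16 = (1,0)_16 → 1  — reached 1.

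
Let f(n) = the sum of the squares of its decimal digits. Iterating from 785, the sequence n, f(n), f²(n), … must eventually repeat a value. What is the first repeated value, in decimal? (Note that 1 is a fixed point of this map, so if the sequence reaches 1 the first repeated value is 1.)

37

785 → 7² + 8² + 5² = 49 + 64 + 25 = 138
138 → 1² + 3² + 8² = 1 + 9 + 64 = 74
74 → 7² + 4² = 49 + 16 = 65
65 → 6² + 5² = 36 + 25 = 61
61 → 6² + 1² = 36 + 1 = 37
37 → 3² + 7² = 9 + 49 = 58
58 → 5² + 8² = 25 + 64 = 89
89 → 8² + 9² = 64 + 81 = 145
145 → 1² + 4² + 5² = 1 + 16 + 25 = 42
42 → 4² + 2² = 16 + 4 = 20
20 → 2² + 0² = 4 + 0 = 4
4 → 4² = 16
16 → 1² + 6² = 1 + 36 = 37  — 37 already appeared earlier.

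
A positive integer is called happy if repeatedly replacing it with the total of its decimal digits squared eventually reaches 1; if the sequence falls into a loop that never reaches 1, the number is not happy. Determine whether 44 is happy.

44 → 4² + 4² = 16 + 16 = 32
32 → 3² + 2² = 9 + 4 = 13
13 → 1² + 3² = 1 + 9 = 10
10 → 1² + 0² = 1 + 0 = 1  — reached 1.

happy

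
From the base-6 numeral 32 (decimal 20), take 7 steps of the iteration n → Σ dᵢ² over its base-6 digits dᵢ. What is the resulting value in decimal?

26

20 = (3,2)_6 → 3² + 2² = 9 + 4 = 13
13 = (2,1)_6 → 2² + 1² = 4 + 1 = 5
5 = (5)_6 → 5² = 25
25 = (4,1)_6 → 4² + 1² = 16 + 1 = 17
17 = (2,5)_6 → 2² + 5² = 4 + 25 = 29
29 = (4,5)_6 → 4² + 5² = 16 + 25 = 41
41 = (1,0,5)_6 → 1² + 0² + 5² = 1 + 0 + 25 = 26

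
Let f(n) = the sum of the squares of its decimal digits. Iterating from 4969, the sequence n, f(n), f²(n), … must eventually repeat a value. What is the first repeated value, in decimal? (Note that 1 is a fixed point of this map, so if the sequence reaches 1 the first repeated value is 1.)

89

4969 → 4² + 9² + 6² + 9² = 16 + 81 + 36 + 81 = 214
214 → 2² + 1² + 4² = 4 + 1 + 16 = 21
21 → 2² + 1² = 4 + 1 = 5
5 → 5² = 25
25 → 2² + 5² = 4 + 25 = 29
29 → 2² + 9² = 4 + 81 = 85
85 → 8² + 5² = 64 + 25 = 89
89 → 8² + 9² = 64 + 81 = 145
145 → 1² + 4² + 5² = 1 + 16 + 25 = 42
42 → 4² + 2² = 16 + 4 = 20
20 → 2² + 0² = 4 + 0 = 4
4 → 4² = 16
16 → 1² + 6² = 1 + 36 = 37
37 → 3² + 7² = 9 + 49 = 58
58 → 5² + 8² = 25 + 64 = 89  — 89 already appeared earlier.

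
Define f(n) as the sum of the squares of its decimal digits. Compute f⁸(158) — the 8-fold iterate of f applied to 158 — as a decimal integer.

145

158 → 1² + 5² + 8² = 90
90 → 9² + 0² = 81
81 → 8² + 1² = 65
65 → 6² + 5² = 61
61 → 6² + 1² = 37
37 → 3² + 7² = 58
58 → 5² + 8² = 89
89 → 8² + 9² = 145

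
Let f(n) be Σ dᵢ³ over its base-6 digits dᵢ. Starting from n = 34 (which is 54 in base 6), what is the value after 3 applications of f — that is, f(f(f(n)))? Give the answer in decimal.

34 = (5,4)_6 → 5³ + 4³ = 125 + 64 = 189
189 = (5,1,3)_6 → 5³ + 1³ + 3³ = 125 + 1 + 27 = 153
153 = (4,1,3)_6 → 4³ + 1³ + 3³ = 64 + 1 + 27 = 92

92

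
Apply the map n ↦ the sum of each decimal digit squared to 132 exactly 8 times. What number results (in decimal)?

132 → 1² + 3² + 2² = 1 + 9 + 4 = 14
14 → 1² + 4² = 1 + 16 = 17
17 → 1² + 7² = 1 + 49 = 50
50 → 5² + 0² = 25 + 0 = 25
25 → 2² + 5² = 4 + 25 = 29
29 → 2² + 9² = 4 + 81 = 85
85 → 8² + 5² = 64 + 25 = 89
89 → 8² + 9² = 64 + 81 = 145

145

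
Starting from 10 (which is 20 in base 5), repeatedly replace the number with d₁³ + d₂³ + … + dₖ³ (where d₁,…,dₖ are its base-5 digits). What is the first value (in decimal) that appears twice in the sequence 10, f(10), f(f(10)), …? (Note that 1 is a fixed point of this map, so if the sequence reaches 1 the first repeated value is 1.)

10 = (2,0)_5 → 2³ + 0³ = 8 + 0 = 8
8 = (1,3)_5 → 1³ + 3³ = 1 + 27 = 28
28 = (1,0,3)_5 → 1³ + 0³ + 3³ = 1 + 0 + 27 = 28  — 28 already appeared earlier.

28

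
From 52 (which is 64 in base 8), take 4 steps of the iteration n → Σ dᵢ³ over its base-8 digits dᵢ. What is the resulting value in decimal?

52 = (6,4)_8 → 6³ + 4³ = 280
280 = (4,3,0)_8 → 4³ + 3³ + 0³ = 91
91 = (1,3,3)_8 → 1³ + 3³ + 3³ = 55
55 = (6,7)_8 → 6³ + 7³ = 559

559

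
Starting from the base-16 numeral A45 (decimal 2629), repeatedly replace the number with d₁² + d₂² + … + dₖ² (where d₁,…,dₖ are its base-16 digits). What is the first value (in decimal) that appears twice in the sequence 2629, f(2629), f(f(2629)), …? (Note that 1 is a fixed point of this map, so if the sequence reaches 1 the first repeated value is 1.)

1

2629 = (10,4,5)_16 → 10² + 4² + 5² = 141
141 = (8,13)_16 → 8² + 13² = 233
233 = (14,9)_16 → 14² + 9² = 277
277 = (1,1,5)_16 → 1² + 1² + 5² = 27
27 = (1,11)_16 → 1² + 11² = 122
122 = (7,10)_16 → 7² + 10² = 149
149 = (9,5)_16 → 9² + 5² = 106
106 = (6,10)_16 → 6² + 10² = 136
136 = (8,8)_16 → 8² + 8² = 128
128 = (8,0)_16 → 8² + 0² = 64
64 = (4,0)_16 → 4² + 0² = 16
16 = (1,0)_16 → 1² + 0² = 1  — reached the fixed point 1.
1 → 1, so 1 is the first repeated value.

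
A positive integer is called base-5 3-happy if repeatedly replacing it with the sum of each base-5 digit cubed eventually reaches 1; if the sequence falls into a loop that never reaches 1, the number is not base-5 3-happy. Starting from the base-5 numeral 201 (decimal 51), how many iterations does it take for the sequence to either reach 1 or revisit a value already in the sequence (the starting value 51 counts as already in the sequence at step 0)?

4

51 = (2,0,1)_5 → 2³ + 0³ + 1³ = 9
9 = (1,4)_5 → 1³ + 4³ = 65
65 = (2,3,0)_5 → 2³ + 3³ + 0³ = 35
35 = (1,2,0)_5 → 1³ + 2³ + 0³ = 9  — 9 repeats.
That took 4 steps.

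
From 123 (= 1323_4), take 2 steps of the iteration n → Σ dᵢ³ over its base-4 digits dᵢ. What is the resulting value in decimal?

81

123 = (1,3,2,3)_4 → 1³ + 3³ + 2³ + 3³ = 63
63 = (3,3,3)_4 → 3³ + 3³ + 3³ = 81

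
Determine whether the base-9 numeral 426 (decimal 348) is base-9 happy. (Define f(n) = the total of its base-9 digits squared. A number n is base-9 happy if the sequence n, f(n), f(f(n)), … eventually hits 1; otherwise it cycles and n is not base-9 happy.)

not base-9 happy

348 = (4,2,6)_9 → 4² + 2² + 6² = 16 + 4 + 36 = 56
56 = (6,2)_9 → 6² + 2² = 36 + 4 = 40
40 = (4,4)_9 → 4² + 4² = 16 + 16 = 32
32 = (3,5)_9 → 3² + 5² = 9 + 25 = 34
34 = (3,7)_9 → 3² + 7² = 9 + 49 = 58
58 = (6,4)_9 → 6² + 4² = 36 + 16 = 52
52 = (5,7)_9 → 5² + 7² = 25 + 49 = 74
74 = (8,2)_9 → 8² + 2² = 64 + 4 = 68
68 = (7,5)_9 → 7² + 5² = 49 + 25 = 74  — 74 already seen; the sequence cycles without reaching 1.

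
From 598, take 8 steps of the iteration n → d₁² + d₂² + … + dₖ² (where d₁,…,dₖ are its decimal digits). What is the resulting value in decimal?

42

598 → 170
170 → 50
50 → 25
25 → 29
29 → 85
85 → 89
89 → 145
145 → 42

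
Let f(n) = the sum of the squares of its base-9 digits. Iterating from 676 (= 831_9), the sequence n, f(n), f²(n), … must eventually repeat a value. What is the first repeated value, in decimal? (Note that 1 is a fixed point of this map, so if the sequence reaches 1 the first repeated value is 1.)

676 = (8,3,1)_9 → 8² + 3² + 1² = 74
74 = (8,2)_9 → 8² + 2² = 68
68 = (7,5)_9 → 7² + 5² = 74  — 74 already appeared earlier.

74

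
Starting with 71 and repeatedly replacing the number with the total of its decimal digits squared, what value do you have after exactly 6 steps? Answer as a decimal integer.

71 → 7² + 1² = 49 + 1 = 50
50 → 5² + 0² = 25 + 0 = 25
25 → 2² + 5² = 4 + 25 = 29
29 → 2² + 9² = 4 + 81 = 85
85 → 8² + 5² = 64 + 25 = 89
89 → 8² + 9² = 64 + 81 = 145

145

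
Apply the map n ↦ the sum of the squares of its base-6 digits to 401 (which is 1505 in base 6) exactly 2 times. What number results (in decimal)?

14

401 = (1,5,0,5)_6 → 1² + 5² + 0² + 5² = 51
51 = (1,2,3)_6 → 1² + 2² + 3² = 14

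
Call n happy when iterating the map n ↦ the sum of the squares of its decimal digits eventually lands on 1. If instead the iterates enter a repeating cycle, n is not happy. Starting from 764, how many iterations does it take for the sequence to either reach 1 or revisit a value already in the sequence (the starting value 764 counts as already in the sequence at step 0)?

764 → 7² + 6² + 4² = 49 + 36 + 16 = 101
101 → 1² + 0² + 1² = 1 + 0 + 1 = 2
2 → 2² = 4
4 → 4² = 16
16 → 1² + 6² = 1 + 36 = 37
37 → 3² + 7² = 9 + 49 = 58
58 → 5² + 8² = 25 + 64 = 89
89 → 8² + 9² = 64 + 81 = 145
145 → 1² + 4² + 5² = 1 + 16 + 25 = 42
42 → 4² + 2² = 16 + 4 = 20
20 → 2² + 0² = 4 + 0 = 4  — 4 repeats.
That took 11 steps.

11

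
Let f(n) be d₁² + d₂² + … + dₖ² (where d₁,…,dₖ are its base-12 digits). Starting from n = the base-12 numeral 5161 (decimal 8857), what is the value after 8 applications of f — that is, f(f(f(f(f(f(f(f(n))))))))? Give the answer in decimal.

8857 = (5,1,6,1)_12 → 5² + 1² + 6² + 1² = 25 + 1 + 36 + 1 = 63
63 = (5,3)_12 → 5² + 3² = 25 + 9 = 34
34 = (2,10)_12 → 2² + 10² = 4 + 100 = 104
104 = (8,8)_12 → 8² + 8² = 64 + 64 = 128
128 = (10,8)_12 → 10² + 8² = 100 + 64 = 164
164 = (1,1,8)_12 → 1² + 1² + 8² = 1 + 1 + 64 = 66
66 = (5,6)_12 → 5² + 6² = 25 + 36 = 61
61 = (5,1)_12 → 5² + 1² = 25 + 1 = 26

26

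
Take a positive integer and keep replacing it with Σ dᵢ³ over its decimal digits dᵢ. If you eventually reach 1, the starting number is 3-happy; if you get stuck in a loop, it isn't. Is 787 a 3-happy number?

787 → 7³ + 8³ + 7³ = 343 + 512 + 343 = 1198
1198 → 1³ + 1³ + 9³ + 8³ = 1 + 1 + 729 + 512 = 1243
1243 → 1³ + 2³ + 4³ + 3³ = 1 + 8 + 64 + 27 = 100
100 → 1³ + 0³ + 0³ = 1 + 0 + 0 = 1  — reached 1.

3-happy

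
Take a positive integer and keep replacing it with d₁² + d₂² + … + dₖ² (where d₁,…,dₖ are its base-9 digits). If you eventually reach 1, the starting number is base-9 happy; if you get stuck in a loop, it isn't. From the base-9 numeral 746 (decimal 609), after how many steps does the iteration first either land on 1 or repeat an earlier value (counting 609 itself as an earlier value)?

609 = (7,4,6)_9 → 7² + 4² + 6² = 101
101 = (1,2,2)_9 → 1² + 2² + 2² = 9
9 = (1,0)_9 → 1² + 0² = 1  — reached 1.
That took 3 steps.

3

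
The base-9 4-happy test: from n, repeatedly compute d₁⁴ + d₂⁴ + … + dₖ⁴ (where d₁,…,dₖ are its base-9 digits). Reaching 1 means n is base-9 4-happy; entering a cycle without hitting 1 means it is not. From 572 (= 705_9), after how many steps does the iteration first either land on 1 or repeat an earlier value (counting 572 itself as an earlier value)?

14

572 = (7,0,5)_9 → 7⁴ + 0⁴ + 5⁴ = 3026
3026 = (4,1,3,2)_9 → 4⁴ + 1⁴ + 3⁴ + 2⁴ = 354
354 = (4,3,3)_9 → 4⁴ + 3⁴ + 3⁴ = 418
418 = (5,1,4)_9 → 5⁴ + 1⁴ + 4⁴ = 882
882 = (1,1,8,0)_9 → 1⁴ + 1⁴ + 8⁴ + 0⁴ = 4098
4098 = (5,5,5,3)_9 → 5⁴ + 5⁴ + 5⁴ + 3⁴ = 1956
1956 = (2,6,1,3)_9 → 2⁴ + 6⁴ + 1⁴ + 3⁴ = 1394
1394 = (1,8,1,8)_9 → 1⁴ + 8⁴ + 1⁴ + 8⁴ = 8194
8194 = (1,2,2,1,4)_9 → 1⁴ + 2⁴ + 2⁴ + 1⁴ + 4⁴ = 290
290 = (3,5,2)_9 → 3⁴ + 5⁴ + 2⁴ = 722
722 = (8,8,2)_9 → 8⁴ + 8⁴ + 2⁴ = 8208
8208 = (1,2,2,3,0)_9 → 1⁴ + 2⁴ + 2⁴ + 3⁴ + 0⁴ = 114
114 = (1,3,6)_9 → 1⁴ + 3⁴ + 6⁴ = 1378
1378 = (1,8,0,1)_9 → 1⁴ + 8⁴ + 0⁴ + 1⁴ = 4098  — 4098 repeats.
That took 14 steps.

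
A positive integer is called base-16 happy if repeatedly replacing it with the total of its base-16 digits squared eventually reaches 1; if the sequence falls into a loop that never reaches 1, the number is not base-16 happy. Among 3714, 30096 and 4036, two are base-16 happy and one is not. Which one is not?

3714: 3714 → 264 → 65 → 17 → 2 → 4 → 16 → 1  — reaches 1 (base-16 happy)
30096: 30096 → 155 → 202 → 244 → 241 → 226 → 200 → 208 → 169 → 181 → 146 → 85 → 50 → 13 → 169  — repeats 169 (not base-16 happy)
4036: 4036 → 385 → 66 → 20 → 17 → 2 → 4 → 16 → 1  — reaches 1 (base-16 happy)

30096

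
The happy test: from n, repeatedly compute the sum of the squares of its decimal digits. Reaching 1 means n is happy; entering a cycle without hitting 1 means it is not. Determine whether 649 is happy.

happy

649 → 133
133 → 19
19 → 82
82 → 68
68 → 100
100 → 1  — reached 1.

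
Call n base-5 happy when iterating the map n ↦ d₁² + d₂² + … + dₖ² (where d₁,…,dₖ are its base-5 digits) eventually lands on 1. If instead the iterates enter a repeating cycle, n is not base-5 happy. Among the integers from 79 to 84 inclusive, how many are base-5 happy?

79: 79 → 25 → 1  — base-5 happy
80: 80 → 10 → 4 → 16 → 10  — not base-5 happy
81: 81 → 11 → 5 → 1  — base-5 happy
82: 82 → 14 → 20 → 16 → 10 → 4 → 16  — not base-5 happy
83: 83 → 19 → 25 → 1  — base-5 happy
84: 84 → 26 → 2 → 4 → 16 → 10 → 4  — not base-5 happy
base-5 happy: 79, 81, 83

3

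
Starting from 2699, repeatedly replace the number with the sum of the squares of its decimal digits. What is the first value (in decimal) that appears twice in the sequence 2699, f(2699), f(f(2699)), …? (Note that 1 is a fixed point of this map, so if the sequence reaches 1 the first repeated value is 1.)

2699 → 2² + 6² + 9² + 9² = 202
202 → 2² + 0² + 2² = 8
8 → 8² = 64
64 → 6² + 4² = 52
52 → 5² + 2² = 29
29 → 2² + 9² = 85
85 → 8² + 5² = 89
89 → 8² + 9² = 145
145 → 1² + 4² + 5² = 42
42 → 4² + 2² = 20
20 → 2² + 0² = 4
4 → 4² = 16
16 → 1² + 6² = 37
37 → 3² + 7² = 58
58 → 5² + 8² = 89  — 89 already appeared earlier.

89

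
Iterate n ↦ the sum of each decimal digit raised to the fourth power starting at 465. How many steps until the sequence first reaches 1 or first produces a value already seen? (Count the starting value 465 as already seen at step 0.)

12

465 → 4⁴ + 6⁴ + 5⁴ = 2177
2177 → 2⁴ + 1⁴ + 7⁴ + 7⁴ = 4819
4819 → 4⁴ + 8⁴ + 1⁴ + 9⁴ = 10914
10914 → 1⁴ + 0⁴ + 9⁴ + 1⁴ + 4⁴ = 6819
6819 → 6⁴ + 8⁴ + 1⁴ + 9⁴ = 11954
11954 → 1⁴ + 1⁴ + 9⁴ + 5⁴ + 4⁴ = 7444
7444 → 7⁴ + 4⁴ + 4⁴ + 4⁴ = 3169
3169 → 3⁴ + 1⁴ + 6⁴ + 9⁴ = 7939
7939 → 7⁴ + 9⁴ + 3⁴ + 9⁴ = 15604
15604 → 1⁴ + 5⁴ + 6⁴ + 0⁴ + 4⁴ = 2178
2178 → 2⁴ + 1⁴ + 7⁴ + 8⁴ = 6514
6514 → 6⁴ + 5⁴ + 1⁴ + 4⁴ = 2178  — 2178 repeats.
That took 12 steps.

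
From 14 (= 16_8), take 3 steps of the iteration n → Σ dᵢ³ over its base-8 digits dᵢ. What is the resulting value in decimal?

559

14 = (1,6)_8 → 1³ + 6³ = 217
217 = (3,3,1)_8 → 3³ + 3³ + 1³ = 55
55 = (6,7)_8 → 6³ + 7³ = 559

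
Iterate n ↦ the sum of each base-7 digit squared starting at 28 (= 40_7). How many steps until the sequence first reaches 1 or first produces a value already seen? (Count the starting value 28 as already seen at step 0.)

28 = (4,0)_7 → 4² + 0² = 16
16 = (2,2)_7 → 2² + 2² = 8
8 = (1,1)_7 → 1² + 1² = 2
2 = (2)_7 → 2² = 4
4 = (4)_7 → 4² = 16  — 16 repeats.
That took 5 steps.

5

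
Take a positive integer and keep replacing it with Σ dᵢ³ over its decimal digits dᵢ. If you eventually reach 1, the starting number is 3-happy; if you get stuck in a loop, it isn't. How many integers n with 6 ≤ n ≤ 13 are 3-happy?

1

6: 6 → 216 → 225 → 141 → 66 → 432 → 99 → 1458 → 702 → 351 → 153 → 153  — not 3-happy
7: 7 → 343 → 118 → 514 → 190 → 730 → 370 → 370  — not 3-happy
8: 8 → 512 → 134 → 92 → 737 → 713 → 371 → 371  — not 3-happy
9: 9 → 729 → 1080 → 513 → 153 → 153  — not 3-happy
10: 10 → 1  — 3-happy
11: 11 → 2 → 8 → 512 → 134 → 92 → 737 → 713 → 371 → 371  — not 3-happy
12: 12 → 9 → 729 → 1080 → 513 → 153 → 153  — not 3-happy
13: 13 → 28 → 520 → 133 → 55 → 250 → 133  — not 3-happy
3-happy: 10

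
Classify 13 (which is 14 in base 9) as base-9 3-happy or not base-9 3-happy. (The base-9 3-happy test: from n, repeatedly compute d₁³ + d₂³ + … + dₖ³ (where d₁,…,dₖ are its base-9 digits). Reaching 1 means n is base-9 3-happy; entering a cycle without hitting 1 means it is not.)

13 = (1,4)_9 → 65
65 = (7,2)_9 → 351
351 = (4,3,0)_9 → 91
91 = (1,1,1)_9 → 3
3 = (3)_9 → 27
27 = (3,0)_9 → 27  — 27 already seen; the sequence cycles without reaching 1.

not base-9 3-happy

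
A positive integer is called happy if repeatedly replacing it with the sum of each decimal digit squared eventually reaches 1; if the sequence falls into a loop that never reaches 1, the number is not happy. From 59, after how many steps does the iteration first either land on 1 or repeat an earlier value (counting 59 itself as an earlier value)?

10

59 → 5² + 9² = 106
106 → 1² + 0² + 6² = 37
37 → 3² + 7² = 58
58 → 5² + 8² = 89
89 → 8² + 9² = 145
145 → 1² + 4² + 5² = 42
42 → 4² + 2² = 20
20 → 2² + 0² = 4
4 → 4² = 16
16 → 1² + 6² = 37  — 37 repeats.
That took 10 steps.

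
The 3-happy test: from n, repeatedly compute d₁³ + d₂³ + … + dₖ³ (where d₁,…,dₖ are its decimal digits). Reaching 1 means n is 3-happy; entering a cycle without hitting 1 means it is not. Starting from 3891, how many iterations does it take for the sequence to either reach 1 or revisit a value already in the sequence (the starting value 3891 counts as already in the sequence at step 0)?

3891 → 3³ + 8³ + 9³ + 1³ = 1269
1269 → 1³ + 2³ + 6³ + 9³ = 954
954 → 9³ + 5³ + 4³ = 918
918 → 9³ + 1³ + 8³ = 1242
1242 → 1³ + 2³ + 4³ + 2³ = 81
81 → 8³ + 1³ = 513
513 → 5³ + 1³ + 3³ = 153
153 → 1³ + 5³ + 3³ = 153  — 153 repeats.
That took 8 steps.

8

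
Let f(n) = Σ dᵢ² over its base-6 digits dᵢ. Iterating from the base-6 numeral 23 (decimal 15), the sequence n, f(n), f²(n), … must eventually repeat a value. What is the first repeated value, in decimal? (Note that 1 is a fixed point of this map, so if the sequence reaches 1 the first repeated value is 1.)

13

15 = (2,3)_6 → 2² + 3² = 4 + 9 = 13
13 = (2,1)_6 → 2² + 1² = 4 + 1 = 5
5 = (5)_6 → 5² = 25
25 = (4,1)_6 → 4² + 1² = 16 + 1 = 17
17 = (2,5)_6 → 2² + 5² = 4 + 25 = 29
29 = (4,5)_6 → 4² + 5² = 16 + 25 = 41
41 = (1,0,5)_6 → 1² + 0² + 5² = 1 + 0 + 25 = 26
26 = (4,2)_6 → 4² + 2² = 16 + 4 = 20
20 = (3,2)_6 → 3² + 2² = 9 + 4 = 13  — 13 already appeared earlier.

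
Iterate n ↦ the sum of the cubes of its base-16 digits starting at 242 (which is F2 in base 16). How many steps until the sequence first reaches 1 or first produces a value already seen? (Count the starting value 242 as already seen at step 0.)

7

242 = (15,2)_16 → 15³ + 2³ = 3375 + 8 = 3383
3383 = (13,3,7)_16 → 13³ + 3³ + 7³ = 2197 + 27 + 343 = 2567
2567 = (10,0,7)_16 → 10³ + 0³ + 7³ = 1000 + 0 + 343 = 1343
1343 = (5,3,15)_16 → 5³ + 3³ + 15³ = 125 + 27 + 3375 = 3527
3527 = (13,12,7)_16 → 13³ + 12³ + 7³ = 2197 + 1728 + 343 = 4268
4268 = (1,0,10,12)_16 → 1³ + 0³ + 10³ + 12³ = 1 + 0 + 1000 + 1728 = 2729
2729 = (10,10,9)_16 → 10³ + 10³ + 9³ = 1000 + 1000 + 729 = 2729  — 2729 repeats.
That took 7 steps.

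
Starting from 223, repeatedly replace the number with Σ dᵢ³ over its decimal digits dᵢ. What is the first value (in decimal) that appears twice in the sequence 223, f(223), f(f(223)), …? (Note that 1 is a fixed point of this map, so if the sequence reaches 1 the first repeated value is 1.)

370

223 → 43
43 → 91
91 → 730
730 → 370
370 → 370  — 370 already appeared earlier.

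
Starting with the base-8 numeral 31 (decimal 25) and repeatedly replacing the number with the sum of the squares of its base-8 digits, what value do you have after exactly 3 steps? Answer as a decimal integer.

25 = (3,1)_8 → 3² + 1² = 9 + 1 = 10
10 = (1,2)_8 → 1² + 2² = 1 + 4 = 5
5 = (5)_8 → 5² = 25

25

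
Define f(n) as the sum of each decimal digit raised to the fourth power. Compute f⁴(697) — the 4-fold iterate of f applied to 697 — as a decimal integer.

5729

697 → 6⁴ + 9⁴ + 7⁴ = 1296 + 6561 + 2401 = 10258
10258 → 1⁴ + 0⁴ + 2⁴ + 5⁴ + 8⁴ = 1 + 0 + 16 + 625 + 4096 = 4738
4738 → 4⁴ + 7⁴ + 3⁴ + 8⁴ = 256 + 2401 + 81 + 4096 = 6834
6834 → 6⁴ + 8⁴ + 3⁴ + 4⁴ = 1296 + 4096 + 81 + 256 = 5729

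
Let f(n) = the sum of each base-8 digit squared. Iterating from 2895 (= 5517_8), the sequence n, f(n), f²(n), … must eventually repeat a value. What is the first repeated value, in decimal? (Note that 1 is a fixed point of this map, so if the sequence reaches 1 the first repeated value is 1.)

2895 = (5,5,1,7)_8 → 5² + 5² + 1² + 7² = 25 + 25 + 1 + 49 = 100
100 = (1,4,4)_8 → 1² + 4² + 4² = 1 + 16 + 16 = 33
33 = (4,1)_8 → 4² + 1² = 16 + 1 = 17
17 = (2,1)_8 → 2² + 1² = 4 + 1 = 5
5 = (5)_8 → 5² = 25
25 = (3,1)_8 → 3² + 1² = 9 + 1 = 10
10 = (1,2)_8 → 1² + 2² = 1 + 4 = 5  — 5 already appeared earlier.

5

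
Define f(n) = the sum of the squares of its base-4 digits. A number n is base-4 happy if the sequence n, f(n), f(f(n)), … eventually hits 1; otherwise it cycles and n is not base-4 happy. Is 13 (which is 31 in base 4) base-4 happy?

13 = (3,1)_4 → 3² + 1² = 10
10 = (2,2)_4 → 2² + 2² = 8
8 = (2,0)_4 → 2² + 0² = 4
4 = (1,0)_4 → 1² + 0² = 1  — reached 1.

base-4 happy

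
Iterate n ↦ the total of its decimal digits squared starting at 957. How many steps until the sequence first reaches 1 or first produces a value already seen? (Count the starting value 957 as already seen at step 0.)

957 → 9² + 5² + 7² = 155
155 → 1² + 5² + 5² = 51
51 → 5² + 1² = 26
26 → 2² + 6² = 40
40 → 4² + 0² = 16
16 → 1² + 6² = 37
37 → 3² + 7² = 58
58 → 5² + 8² = 89
89 → 8² + 9² = 145
145 → 1² + 4² + 5² = 42
42 → 4² + 2² = 20
20 → 2² + 0² = 4
4 → 4² = 16  — 16 repeats.
That took 13 steps.

13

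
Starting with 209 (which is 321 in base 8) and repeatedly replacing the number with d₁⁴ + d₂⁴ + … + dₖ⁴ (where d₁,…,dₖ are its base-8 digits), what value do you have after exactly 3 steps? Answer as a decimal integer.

209 = (3,2,1)_8 → 98
98 = (1,4,2)_8 → 273
273 = (4,2,1)_8 → 273

273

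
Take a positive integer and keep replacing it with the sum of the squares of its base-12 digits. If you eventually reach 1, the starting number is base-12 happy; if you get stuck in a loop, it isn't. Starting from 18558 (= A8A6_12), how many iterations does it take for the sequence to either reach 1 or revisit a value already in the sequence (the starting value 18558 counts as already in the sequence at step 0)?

4

18558 = (10,8,10,6)_12 → 10² + 8² + 10² + 6² = 100 + 64 + 100 + 36 = 300
300 = (2,1,0)_12 → 2² + 1² + 0² = 4 + 1 + 0 = 5
5 = (5)_12 → 5² = 25
25 = (2,1)_12 → 2² + 1² = 4 + 1 = 5  — 5 repeats.
That took 4 steps.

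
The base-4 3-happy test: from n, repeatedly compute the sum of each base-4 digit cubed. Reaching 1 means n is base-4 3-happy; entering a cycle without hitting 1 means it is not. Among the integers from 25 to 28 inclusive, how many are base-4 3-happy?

1

25: 25 → 10 → 16 → 1  — base-4 3-happy
26: 26 → 17 → 2 → 8 → 8  — not base-4 3-happy
27: 27 → 36 → 9 → 9  — not base-4 3-happy
28: 28 → 28  — not base-4 3-happy
base-4 3-happy: 25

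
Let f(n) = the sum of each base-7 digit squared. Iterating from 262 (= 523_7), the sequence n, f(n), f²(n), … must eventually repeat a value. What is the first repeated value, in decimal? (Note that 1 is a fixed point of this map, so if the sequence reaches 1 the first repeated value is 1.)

262 = (5,2,3)_7 → 5² + 2² + 3² = 25 + 4 + 9 = 38
38 = (5,3)_7 → 5² + 3² = 25 + 9 = 34
34 = (4,6)_7 → 4² + 6² = 16 + 36 = 52
52 = (1,0,3)_7 → 1² + 0² + 3² = 1 + 0 + 9 = 10
10 = (1,3)_7 → 1² + 3² = 1 + 9 = 10  — 10 already appeared earlier.

10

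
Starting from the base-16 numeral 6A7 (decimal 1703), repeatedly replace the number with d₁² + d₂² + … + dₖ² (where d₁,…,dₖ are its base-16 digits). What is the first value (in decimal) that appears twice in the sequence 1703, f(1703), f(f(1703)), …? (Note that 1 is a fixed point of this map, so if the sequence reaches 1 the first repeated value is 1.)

169

1703 = (6,10,7)_16 → 6² + 10² + 7² = 36 + 100 + 49 = 185
185 = (11,9)_16 → 11² + 9² = 121 + 81 = 202
202 = (12,10)_16 → 12² + 10² = 144 + 100 = 244
244 = (15,4)_16 → 15² + 4² = 225 + 16 = 241
241 = (15,1)_16 → 15² + 1² = 225 + 1 = 226
226 = (14,2)_16 → 14² + 2² = 196 + 4 = 200
200 = (12,8)_16 → 12² + 8² = 144 + 64 = 208
208 = (13,0)_16 → 13² + 0² = 169 + 0 = 169
169 = (10,9)_16 → 10² + 9² = 100 + 81 = 181
181 = (11,5)_16 → 11² + 5² = 121 + 25 = 146
146 = (9,2)_16 → 9² + 2² = 81 + 4 = 85
85 = (5,5)_16 → 5² + 5² = 25 + 25 = 50
50 = (3,2)_16 → 3² + 2² = 9 + 4 = 13
13 = (13)_16 → 13² = 169  — 169 already appeared earlier.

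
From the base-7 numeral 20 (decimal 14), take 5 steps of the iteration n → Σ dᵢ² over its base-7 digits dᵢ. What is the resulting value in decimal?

4

14 = (2,0)_7 → 4
4 = (4)_7 → 16
16 = (2,2)_7 → 8
8 = (1,1)_7 → 2
2 = (2)_7 → 4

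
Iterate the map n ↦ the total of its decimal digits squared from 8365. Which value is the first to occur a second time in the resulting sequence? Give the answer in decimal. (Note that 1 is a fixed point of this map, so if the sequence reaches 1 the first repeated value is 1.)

16

8365 → 8² + 3² + 6² + 5² = 64 + 9 + 36 + 25 = 134
134 → 1² + 3² + 4² = 1 + 9 + 16 = 26
26 → 2² + 6² = 4 + 36 = 40
40 → 4² + 0² = 16 + 0 = 16
16 → 1² + 6² = 1 + 36 = 37
37 → 3² + 7² = 9 + 49 = 58
58 → 5² + 8² = 25 + 64 = 89
89 → 8² + 9² = 64 + 81 = 145
145 → 1² + 4² + 5² = 1 + 16 + 25 = 42
42 → 4² + 2² = 16 + 4 = 20
20 → 2² + 0² = 4 + 0 = 4
4 → 4² = 16  — 16 already appeared earlier.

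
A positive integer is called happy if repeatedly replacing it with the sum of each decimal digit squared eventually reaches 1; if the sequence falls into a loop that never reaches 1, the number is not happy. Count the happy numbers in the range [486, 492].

486: 486 → 116 → 38 → 73 → 58 → 89 → 145 → 42 → 20 → 4 → 16 → 37 → 58  — not happy
487: 487 → 129 → 86 → 100 → 1  — happy
488: 488 → 144 → 33 → 18 → 65 → 61 → 37 → 58 → 89 → 145 → 42 → 20 → 4 → 16 → 37  — not happy
489: 489 → 161 → 38 → 73 → 58 → 89 → 145 → 42 → 20 → 4 → 16 → 37 → 58  — not happy
490: 490 → 97 → 130 → 10 → 1  — happy
491: 491 → 98 → 145 → 42 → 20 → 4 → 16 → 37 → 58 → 89 → 145  — not happy
492: 492 → 101 → 2 → 4 → 16 → 37 → 58 → 89 → 145 → 42 → 20 → 4  — not happy
happy: 487, 490

2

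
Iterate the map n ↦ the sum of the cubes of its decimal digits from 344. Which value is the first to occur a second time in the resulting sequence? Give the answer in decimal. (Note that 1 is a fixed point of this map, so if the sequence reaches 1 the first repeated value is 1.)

344 → 3³ + 4³ + 4³ = 155
155 → 1³ + 5³ + 5³ = 251
251 → 2³ + 5³ + 1³ = 134
134 → 1³ + 3³ + 4³ = 92
92 → 9³ + 2³ = 737
737 → 7³ + 3³ + 7³ = 713
713 → 7³ + 1³ + 3³ = 371
371 → 3³ + 7³ + 1³ = 371  — 371 already appeared earlier.

371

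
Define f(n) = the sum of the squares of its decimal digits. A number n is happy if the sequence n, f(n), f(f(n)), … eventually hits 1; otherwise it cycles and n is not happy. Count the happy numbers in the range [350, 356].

1

350: 350 → 34 → 25 → 29 → 85 → 89 → 145 → 42 → 20 → 4 → 16 → 37 → 58 → 89  (repeats 89)
351: 351 → 35 → 34 → 25 → 29 → 85 → 89 → 145 → 42 → 20 → 4 → 16 → 37 → 58 → 89  (repeats 89)
352: 352 → 38 → 73 → 58 → 89 → 145 → 42 → 20 → 4 → 16 → 37 → 58  (repeats 58)
353: 353 → 43 → 25 → 29 → 85 → 89 → 145 → 42 → 20 → 4 → 16 → 37 → 58 → 89  (repeats 89)
354: 354 → 50 → 25 → 29 → 85 → 89 → 145 → 42 → 20 → 4 → 16 → 37 → 58 → 89  (repeats 89)
355: 355 → 59 → 106 → 37 → 58 → 89 → 145 → 42 → 20 → 4 → 16 → 37  (repeats 37)
356: 356 → 70 → 49 → 97 → 130 → 10 → 1  (reaches 1)
happy: 356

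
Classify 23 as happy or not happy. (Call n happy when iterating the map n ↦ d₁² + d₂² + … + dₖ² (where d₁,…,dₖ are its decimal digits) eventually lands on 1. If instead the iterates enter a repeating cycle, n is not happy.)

happy

23 → 2² + 3² = 4 + 9 = 13
13 → 1² + 3² = 1 + 9 = 10
10 → 1² + 0² = 1 + 0 = 1  — reached 1.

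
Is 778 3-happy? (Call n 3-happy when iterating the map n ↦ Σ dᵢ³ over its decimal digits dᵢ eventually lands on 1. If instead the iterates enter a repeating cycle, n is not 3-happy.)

3-happy

778 → 7³ + 7³ + 8³ = 1198
1198 → 1³ + 1³ + 9³ + 8³ = 1243
1243 → 1³ + 2³ + 4³ + 3³ = 100
100 → 1³ + 0³ + 0³ = 1  — reached 1.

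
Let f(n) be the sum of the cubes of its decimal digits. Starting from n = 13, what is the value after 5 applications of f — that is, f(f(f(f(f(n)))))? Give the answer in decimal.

250

13 → 28
28 → 520
520 → 133
133 → 55
55 → 250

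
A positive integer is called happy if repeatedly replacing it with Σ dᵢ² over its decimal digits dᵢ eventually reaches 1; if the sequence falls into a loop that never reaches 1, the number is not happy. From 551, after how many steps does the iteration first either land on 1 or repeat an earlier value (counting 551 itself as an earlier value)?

551 → 5² + 5² + 1² = 25 + 25 + 1 = 51
51 → 5² + 1² = 25 + 1 = 26
26 → 2² + 6² = 4 + 36 = 40
40 → 4² + 0² = 16 + 0 = 16
16 → 1² + 6² = 1 + 36 = 37
37 → 3² + 7² = 9 + 49 = 58
58 → 5² + 8² = 25 + 64 = 89
89 → 8² + 9² = 64 + 81 = 145
145 → 1² + 4² + 5² = 1 + 16 + 25 = 42
42 → 4² + 2² = 16 + 4 = 20
20 → 2² + 0² = 4 + 0 = 4
4 → 4² = 16  — 16 repeats.
That took 12 steps.

12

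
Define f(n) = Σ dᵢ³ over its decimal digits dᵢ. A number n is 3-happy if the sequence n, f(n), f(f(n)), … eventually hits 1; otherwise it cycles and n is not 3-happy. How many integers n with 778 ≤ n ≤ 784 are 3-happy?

1

778: 778 → 1198 → 1243 → 100 → 1  (reaches 1)
779: 779 → 1415 → 191 → 731 → 371 → 371  (repeats 371)
780: 780 → 855 → 762 → 567 → 684 → 792 → 1080 → 513 → 153 → 153  (repeats 153)
781: 781 → 856 → 853 → 664 → 496 → 1009 → 730 → 370 → 370  (repeats 370)
782: 782 → 863 → 755 → 593 → 881 → 1025 → 134 → 92 → 737 → 713 → 371 → 371  (repeats 371)
783: 783 → 882 → 1032 → 36 → 243 → 99 → 1458 → 702 → 351 → 153 → 153  (repeats 153)
784: 784 → 919 → 1459 → 919  (repeats 919)
3-happy: 778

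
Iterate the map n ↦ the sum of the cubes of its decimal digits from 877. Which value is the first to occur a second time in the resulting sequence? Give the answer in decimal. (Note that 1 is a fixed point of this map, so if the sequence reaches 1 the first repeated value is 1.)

1

877 → 8³ + 7³ + 7³ = 512 + 343 + 343 = 1198
1198 → 1³ + 1³ + 9³ + 8³ = 1 + 1 + 729 + 512 = 1243
1243 → 1³ + 2³ + 4³ + 3³ = 1 + 8 + 64 + 27 = 100
100 → 1³ + 0³ + 0³ = 1 + 0 + 0 = 1  — reached the fixed point 1.
1 → 1, so 1 is the first repeated value.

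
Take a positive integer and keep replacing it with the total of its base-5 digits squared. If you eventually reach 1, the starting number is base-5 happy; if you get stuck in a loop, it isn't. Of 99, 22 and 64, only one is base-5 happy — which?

99

99: 99 → 41 → 11 → 5 → 1  — reaches 1 (base-5 happy)
22: 22 → 20 → 16 → 10 → 4 → 16  — repeats 16 (not base-5 happy)
64: 64 → 24 → 32 → 6 → 2 → 4 → 16 → 10 → 4  — repeats 4 (not base-5 happy)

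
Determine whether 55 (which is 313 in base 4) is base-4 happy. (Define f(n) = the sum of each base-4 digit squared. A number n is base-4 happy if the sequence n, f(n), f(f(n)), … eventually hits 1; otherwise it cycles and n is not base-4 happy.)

55 = (3,1,3)_4 → 19
19 = (1,0,3)_4 → 10
10 = (2,2)_4 → 8
8 = (2,0)_4 → 4
4 = (1,0)_4 → 1  — reached 1.

base-4 happy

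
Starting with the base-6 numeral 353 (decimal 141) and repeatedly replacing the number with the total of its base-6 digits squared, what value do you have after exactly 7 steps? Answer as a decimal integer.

141 = (3,5,3)_6 → 3² + 5² + 3² = 9 + 25 + 9 = 43
43 = (1,1,1)_6 → 1² + 1² + 1² = 1 + 1 + 1 = 3
3 = (3)_6 → 3² = 9
9 = (1,3)_6 → 1² + 3² = 1 + 9 = 10
10 = (1,4)_6 → 1² + 4² = 1 + 16 = 17
17 = (2,5)_6 → 2² + 5² = 4 + 25 = 29
29 = (4,5)_6 → 4² + 5² = 16 + 25 = 41

41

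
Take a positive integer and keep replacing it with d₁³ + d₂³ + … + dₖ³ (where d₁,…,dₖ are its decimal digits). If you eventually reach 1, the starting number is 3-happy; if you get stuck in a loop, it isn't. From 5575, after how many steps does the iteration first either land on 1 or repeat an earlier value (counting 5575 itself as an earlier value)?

9

5575 → 5³ + 5³ + 7³ + 5³ = 125 + 125 + 343 + 125 = 718
718 → 7³ + 1³ + 8³ = 343 + 1 + 512 = 856
856 → 8³ + 5³ + 6³ = 512 + 125 + 216 = 853
853 → 8³ + 5³ + 3³ = 512 + 125 + 27 = 664
664 → 6³ + 6³ + 4³ = 216 + 216 + 64 = 496
496 → 4³ + 9³ + 6³ = 64 + 729 + 216 = 1009
1009 → 1³ + 0³ + 0³ + 9³ = 1 + 0 + 0 + 729 = 730
730 → 7³ + 3³ + 0³ = 343 + 27 + 0 = 370
370 → 3³ + 7³ + 0³ = 27 + 343 + 0 = 370  — 370 repeats.
That took 9 steps.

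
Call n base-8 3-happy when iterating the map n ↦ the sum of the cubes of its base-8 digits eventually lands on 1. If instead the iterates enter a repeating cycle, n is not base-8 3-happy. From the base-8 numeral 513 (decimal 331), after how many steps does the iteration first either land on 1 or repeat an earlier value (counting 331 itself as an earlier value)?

331 = (5,1,3)_8 → 5³ + 1³ + 3³ = 153
153 = (2,3,1)_8 → 2³ + 3³ + 1³ = 36
36 = (4,4)_8 → 4³ + 4³ = 128
128 = (2,0,0)_8 → 2³ + 0³ + 0³ = 8
8 = (1,0)_8 → 1³ + 0³ = 1  — reached 1.
That took 5 steps.

5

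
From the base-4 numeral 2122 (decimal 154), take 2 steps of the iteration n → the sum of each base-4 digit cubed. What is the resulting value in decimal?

10

154 = (2,1,2,2)_4 → 25
25 = (1,2,1)_4 → 10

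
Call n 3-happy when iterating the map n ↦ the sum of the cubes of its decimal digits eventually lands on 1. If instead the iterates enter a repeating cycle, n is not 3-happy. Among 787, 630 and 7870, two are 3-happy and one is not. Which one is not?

787: 787 → 1198 → 1243 → 100 → 1  — reaches 1 (3-happy)
630: 630 → 243 → 99 → 1458 → 702 → 351 → 153 → 153  — repeats 153 (not 3-happy)
7870: 7870 → 1198 → 1243 → 100 → 1  — reaches 1 (3-happy)

630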